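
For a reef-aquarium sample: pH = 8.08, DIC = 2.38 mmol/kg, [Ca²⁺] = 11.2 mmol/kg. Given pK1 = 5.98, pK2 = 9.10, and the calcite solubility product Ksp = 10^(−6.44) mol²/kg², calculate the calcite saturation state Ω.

α₂ = 1 / (1 + [H⁺]/K2 + [H⁺]²/(K1K2)) = 1 / (1 + 10^+1.02 + 10^-1.08)
   = 1 / (1 + 10.471 + 0.083176) = 1/11.554 = 0.08655
[CO3²⁻] = α₂ × DIC = 0.08655 × 2.38 = 0.2060 mmol/kg
Ksp = 10^(−6.44) = 3.631×10^-7
Ω = [Ca²⁺][CO3²⁻]/Ksp = (11.2×10^-3)(2.060×10^-4) / 3.631×10^-7 = 6.35

Ω = 6.35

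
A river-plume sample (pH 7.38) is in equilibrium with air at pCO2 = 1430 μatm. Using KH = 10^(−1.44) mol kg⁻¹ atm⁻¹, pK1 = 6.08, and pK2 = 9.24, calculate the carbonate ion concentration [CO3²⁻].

[CO2*] = KH · pCO2 = 10^(−1.44) × 1430×10^-6 = 5.192×10^-5 mol/kg
α₀ = 1/(1 + K1/[H⁺] + K1K2/[H⁺]²) = 1/(1 + 10^+1.30 + 10^-0.56) = 0.04711
DIC = [CO2*]/α₀ = 5.192×10^-5 / 0.04711 = 1.102 mmol/kg
[CO3²⁻] = α₂·DIC; α₂ = 0.01297, so [CO3²⁻] = 0.01297 × 1.102 = 0.0143 mmol/kg = 14.3 μmol/kg

[CO3²⁻] = 14.3 μmol/kg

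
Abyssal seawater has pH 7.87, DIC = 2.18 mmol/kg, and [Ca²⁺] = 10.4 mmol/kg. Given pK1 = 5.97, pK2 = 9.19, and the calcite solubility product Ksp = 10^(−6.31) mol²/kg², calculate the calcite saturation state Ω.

Ω = 2.09

α₂ = 1 / (1 + [H⁺]/K2 + [H⁺]²/(K1K2)) = 1 / (1 + 10^+1.32 + 10^-0.58)
   = 1 / (1 + 20.893 + 0.26303) = 1/22.156 = 0.04513
[CO3²⁻] = α₂ × DIC = 0.04513 × 2.18 = 0.09839 mmol/kg
Ksp = 10^(−6.31) = 4.898×10^-7
Ω = [Ca²⁺][CO3²⁻]/Ksp = (10.4×10^-3)(9.839×10^-5) / 4.898×10^-7 = 2.09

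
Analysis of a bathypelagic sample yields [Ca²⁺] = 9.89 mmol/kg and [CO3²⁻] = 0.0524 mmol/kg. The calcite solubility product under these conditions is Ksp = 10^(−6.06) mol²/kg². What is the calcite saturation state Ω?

Ω = 0.595

Ksp = 10^(−6.06) = 8.710×10^-7
Ω = [Ca²⁺][CO3²⁻]/Ksp = (9.89×10^-3)(0.0524×10^-3) / 8.710×10^-7 = 0.595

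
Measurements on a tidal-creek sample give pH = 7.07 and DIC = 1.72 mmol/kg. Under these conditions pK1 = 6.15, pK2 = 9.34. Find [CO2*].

[CO2*] = 0.184 mmol/kg

α₀ = 1 / (1 + K1/[H⁺] + K1K2/[H⁺]²) = 1 / (1 + 10^+0.92 + 10^-1.35)
   = 1 / (1 + 8.3176 + 0.044668) = 1/9.3623 = 0.1068
[CO2*] = α₀ × DIC = 0.1068 × 1.72 = 0.184 mmol/kg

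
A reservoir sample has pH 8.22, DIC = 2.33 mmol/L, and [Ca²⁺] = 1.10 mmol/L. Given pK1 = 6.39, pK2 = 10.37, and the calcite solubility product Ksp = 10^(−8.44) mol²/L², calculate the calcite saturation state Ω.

α₂ = 1 / (1 + [H⁺]/K2 + [H⁺]²/(K1K2)) = 1 / (1 + 10^+2.15 + 10^+0.32)
   = 1 / (1 + 141.25 + 2.0893) = 1/144.34 = 0.006928
[CO3²⁻] = α₂ × DIC = 0.006928 × 2.33 = 0.01614 mmol/L = 16.14 μmol/L
Ksp = 10^(−8.44) = 3.631×10^-9
Ω = [Ca²⁺][CO3²⁻]/Ksp = (1.10×10^-3)(1.614×10^-5) / 3.631×10^-9 = 4.89

Ω = 4.89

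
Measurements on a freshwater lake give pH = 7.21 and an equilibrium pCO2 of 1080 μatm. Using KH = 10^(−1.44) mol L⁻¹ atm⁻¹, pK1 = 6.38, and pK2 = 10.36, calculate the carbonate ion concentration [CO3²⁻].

[CO2*] = KH · pCO2 = 10^(−1.44) × 1080×10^-6 = 3.921×10^-5 mol/L
α₀ = 1/(1 + K1/[H⁺] + K1K2/[H⁺]²) = 1/(1 + 10^+0.83 + 10^-2.32) = 0.1288
DIC = [CO2*]/α₀ = 3.921×10^-5 / 0.1288 = 0.3045 mmol/L
[CO3²⁻] = α₂·DIC; α₂ = 0.0006163, so [CO3²⁻] = 0.0006163 × 0.3045 = 0.000188 mmol/L = 0.188 μmol/L

[CO3²⁻] = 0.188 μmol/L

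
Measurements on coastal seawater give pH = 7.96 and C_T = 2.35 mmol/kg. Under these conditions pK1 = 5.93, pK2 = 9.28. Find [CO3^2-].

α₂ = 1 / (1 + [H⁺]/K2 + [H⁺]²/(K1K2)) = 1 / (1 + 10^+1.32 + 10^-0.71)
   = 1 / (1 + 20.893 + 0.19498) = 1/22.088 = 0.04527
[CO3²⁻] = α₂ × DIC = 0.04527 × 2.35 = 0.106 mmol/kg

[CO3²⁻] = 0.106 mmol/kg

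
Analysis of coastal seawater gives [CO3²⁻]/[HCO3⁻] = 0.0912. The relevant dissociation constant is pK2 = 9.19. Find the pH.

From K2 = [H⁺][CO3²⁻]/[HCO3⁻]:  pH = pK2 + log₁₀([CO3²⁻]/[HCO3⁻])
log₁₀(0.0912) = -1.040
pH = 9.19 + (-1.040) = 8.15

pH = 8.15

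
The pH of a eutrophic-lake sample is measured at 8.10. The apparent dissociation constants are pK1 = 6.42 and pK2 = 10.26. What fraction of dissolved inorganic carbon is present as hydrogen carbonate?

α₁ = 1 / (1 + [H⁺]/K1 + K2/[H⁺]) = 1 / (1 + 10^-1.68 + 10^-2.16)
   = 1 / (1 + 0.020893 + 0.0069183) = 1/1.0278 = 0.9729

α₁ = 0.973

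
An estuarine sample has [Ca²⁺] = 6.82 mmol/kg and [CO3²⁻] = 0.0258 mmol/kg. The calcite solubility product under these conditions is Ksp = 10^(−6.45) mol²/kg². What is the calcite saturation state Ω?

Ω = 0.496

Ksp = 10^(−6.45) = 3.548×10^-7
Ω = [Ca²⁺][CO3²⁻]/Ksp = (6.82×10^-3)(0.0258×10^-3) / 3.548×10^-7 = 0.496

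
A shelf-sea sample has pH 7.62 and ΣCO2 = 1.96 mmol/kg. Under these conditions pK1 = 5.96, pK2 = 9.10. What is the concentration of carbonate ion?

α₂ = 1 / (1 + [H⁺]/K2 + [H⁺]²/(K1K2)) = 1 / (1 + 10^+1.48 + 10^-0.18)
   = 1 / (1 + 30.200 + 0.66069) = 1/31.860 = 0.03139
[CO3²⁻] = α₂ × DIC = 0.03139 × 1.96 = 0.0615 mmol/kg

[CO3²⁻] = 0.0615 mmol/kg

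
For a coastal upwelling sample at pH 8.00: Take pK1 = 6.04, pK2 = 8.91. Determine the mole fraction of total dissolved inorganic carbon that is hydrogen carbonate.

α₁ = 0.882

α₁ = 1 / (1 + [H⁺]/K1 + K2/[H⁺]) = 1 / (1 + 10^-1.96 + 10^-0.91)
   = 1 / (1 + 0.010965 + 0.12303) = 1/1.1340 = 0.8818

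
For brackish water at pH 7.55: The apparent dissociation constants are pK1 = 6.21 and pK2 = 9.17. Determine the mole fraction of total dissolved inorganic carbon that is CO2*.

α₀ = 1 / (1 + K1/[H⁺] + K1K2/[H⁺]²) = 1 / (1 + 10^+1.34 + 10^-0.28)
   = 1 / (1 + 21.878 + 0.52481) = 1/23.402 = 0.04273

α₀ = 0.0427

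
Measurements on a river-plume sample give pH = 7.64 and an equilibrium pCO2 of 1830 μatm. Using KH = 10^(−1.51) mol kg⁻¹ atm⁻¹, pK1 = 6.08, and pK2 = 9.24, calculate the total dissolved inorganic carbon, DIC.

DIC = 2.16 mmol/kg

[CO2*] = KH · pCO2 = 10^(−1.51) × 1830×10^-6 = 5.655×10^-5 mol/kg
α₀ = 1/(1 + K1/[H⁺] + K1K2/[H⁺]²) = 1/(1 + 10^+1.56 + 10^-0.04) = 0.02616
DIC = [CO2*]/α₀ = 5.655×10^-5 / 0.02616 = 2.16 mmol/kg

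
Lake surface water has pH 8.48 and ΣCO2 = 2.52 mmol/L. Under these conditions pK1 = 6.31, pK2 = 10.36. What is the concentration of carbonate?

α₂ = 1 / (1 + [H⁺]/K2 + [H⁺]²/(K1K2)) = 1 / (1 + 10^+1.88 + 10^-0.29)
   = 1 / (1 + 75.858 + 0.51286) = 1/77.371 = 0.01292
[CO3²⁻] = α₂ × DIC = 0.01292 × 2.52 = 0.0326 mmol/L

[CO3²⁻] = 0.0326 mmol/L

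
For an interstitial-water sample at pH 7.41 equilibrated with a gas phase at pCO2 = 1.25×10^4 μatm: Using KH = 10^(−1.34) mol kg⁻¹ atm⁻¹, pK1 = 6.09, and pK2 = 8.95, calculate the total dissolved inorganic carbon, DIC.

[CO2*] = KH · pCO2 = 10^(−1.34) × 1.25×10^4×10^-6 = 5.714×10^-4 mol/kg
α₀ = 1/(1 + K1/[H⁺] + K1K2/[H⁺]²) = 1/(1 + 10^+1.32 + 10^-0.22) = 0.04445
DIC = [CO2*]/α₀ = 5.714×10^-4 / 0.04445 = 12.9 mmol/kg

DIC = 12.9 mmol/kg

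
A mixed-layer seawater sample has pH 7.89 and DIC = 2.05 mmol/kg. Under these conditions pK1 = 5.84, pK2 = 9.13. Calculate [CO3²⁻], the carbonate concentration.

α₂ = 1 / (1 + [H⁺]/K2 + [H⁺]²/(K1K2)) = 1 / (1 + 10^+1.24 + 10^-0.81)
   = 1 / (1 + 17.378 + 0.15488) = 1/18.533 = 0.05396
[CO3²⁻] = α₂ × DIC = 0.05396 × 2.05 = 0.111 mmol/kg

[CO3²⁻] = 0.111 mmol/kg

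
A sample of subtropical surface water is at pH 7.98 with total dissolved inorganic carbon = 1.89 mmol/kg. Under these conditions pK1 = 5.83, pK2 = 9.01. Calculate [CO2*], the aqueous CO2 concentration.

α₀ = 1 / (1 + K1/[H⁺] + K1K2/[H⁺]²) = 1 / (1 + 10^+2.15 + 10^+1.12)
   = 1 / (1 + 141.25 + 13.183) = 1/155.44 = 0.006434
[CO2*] = α₀ × DIC = 0.006434 × 1.89 = 0.0122 mmol/kg = 12.2 μmol/kg

[CO2*] = 12.2 μmol/kg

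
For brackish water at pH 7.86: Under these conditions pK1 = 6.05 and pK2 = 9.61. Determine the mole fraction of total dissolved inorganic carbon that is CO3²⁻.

α₂ = 0.0172

α₂ = 1 / (1 + [H⁺]/K2 + [H⁺]²/(K1K2)) = 1 / (1 + 10^+1.75 + 10^-0.06)
   = 1 / (1 + 56.234 + 0.87096) = 1/58.105 = 0.01721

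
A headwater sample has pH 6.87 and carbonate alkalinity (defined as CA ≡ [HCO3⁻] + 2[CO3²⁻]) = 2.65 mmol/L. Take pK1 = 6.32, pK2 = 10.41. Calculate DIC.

CA = [HCO3⁻] + 2[CO3²⁻] = (α₁ + 2α₂)·DIC
At pH 6.87: [H⁺]/K1 = 10^-0.55 = 0.28184, K2/[H⁺] = 10^-3.54 = 0.00028840
α₁ = 1/(1 + 0.28184 + 0.00028840) = 1/1.2821 = 0.7800; α₂ = α₁·K2/[H⁺] = 0.0002249
α₁ + 2α₂ = 0.7804
DIC = CA / (α₁ + 2α₂) = 2.65 / 0.7804 = 3.40 mmol/L

DIC = 3.40 mmol/L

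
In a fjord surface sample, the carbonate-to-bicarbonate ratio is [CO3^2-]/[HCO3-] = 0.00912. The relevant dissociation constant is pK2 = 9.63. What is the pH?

From K2 = [H⁺][CO3^2-]/[HCO3-]:  pH = pK2 + log₁₀([CO3^2-]/[HCO3-])
log₁₀(0.00912) = -2.040
pH = 9.63 + (-2.040) = 7.59

pH = 7.59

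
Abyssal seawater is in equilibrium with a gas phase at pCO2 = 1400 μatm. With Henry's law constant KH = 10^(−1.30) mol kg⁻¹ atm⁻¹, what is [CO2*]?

KH = 10^(−1.30) = 5.012×10^-2 mol kg⁻¹ atm⁻¹
[CO2*] = KH · pCO2 = 5.012×10^-2 × 1400×10^-6 atm = 7.02×10^-5 mol/kg

[CO2*] = 70.2 μmol/kg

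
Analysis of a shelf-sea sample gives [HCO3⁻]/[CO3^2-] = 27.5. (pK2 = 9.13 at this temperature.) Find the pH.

pH = 7.69

From K2 = [H⁺][CO3^2-]/[HCO3⁻]:  pH = pK2 − log₁₀([HCO3⁻]/[CO3^2-])
log₁₀(27.5) = +1.439
pH = 9.13 − (+1.439) = 7.69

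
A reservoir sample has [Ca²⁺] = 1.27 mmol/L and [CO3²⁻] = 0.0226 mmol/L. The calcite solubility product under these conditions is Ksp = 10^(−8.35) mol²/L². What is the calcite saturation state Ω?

Ksp = 10^(−8.35) = 4.467×10^-9
Ω = [Ca²⁺][CO3²⁻]/Ksp = (1.27×10^-3)(0.0226×10^-3) / 4.467×10^-9 = 6.43

Ω = 6.43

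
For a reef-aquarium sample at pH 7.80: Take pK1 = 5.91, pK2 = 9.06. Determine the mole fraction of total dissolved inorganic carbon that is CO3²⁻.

α₂ = 0.0515

α₂ = 1 / (1 + [H⁺]/K2 + [H⁺]²/(K1K2)) = 1 / (1 + 10^+1.26 + 10^-0.63)
   = 1 / (1 + 18.197 + 0.23442) = 1/19.431 = 0.05146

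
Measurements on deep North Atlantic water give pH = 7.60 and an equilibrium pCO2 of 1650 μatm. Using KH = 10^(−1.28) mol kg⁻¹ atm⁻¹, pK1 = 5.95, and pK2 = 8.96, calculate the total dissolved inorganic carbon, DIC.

[CO2*] = KH · pCO2 = 10^(−1.28) × 1650×10^-6 = 8.659×10^-5 mol/kg
α₀ = 1/(1 + K1/[H⁺] + K1K2/[H⁺]²) = 1/(1 + 10^+1.65 + 10^+0.29) = 0.02100
DIC = [CO2*]/α₀ = 8.659×10^-5 / 0.02100 = 4.12 mmol/kg

DIC = 4.12 mmol/kg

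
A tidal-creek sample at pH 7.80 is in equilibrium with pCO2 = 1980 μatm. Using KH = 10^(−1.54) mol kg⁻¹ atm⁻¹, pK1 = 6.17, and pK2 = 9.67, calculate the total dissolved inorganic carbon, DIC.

DIC = 2.53 mmol/kg

[CO2*] = KH · pCO2 = 10^(−1.54) × 1980×10^-6 = 5.710×10^-5 mol/kg
α₀ = 1/(1 + K1/[H⁺] + K1K2/[H⁺]²) = 1/(1 + 10^+1.63 + 10^-0.24) = 0.02261
DIC = [CO2*]/α₀ = 5.710×10^-5 / 0.02261 = 2.53 mmol/kg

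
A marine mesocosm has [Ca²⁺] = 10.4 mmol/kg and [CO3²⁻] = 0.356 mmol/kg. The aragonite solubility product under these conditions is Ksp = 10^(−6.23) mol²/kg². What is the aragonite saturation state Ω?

Ω = 6.29

Ksp = 10^(−6.23) = 5.888×10^-7
Ω = [Ca²⁺][CO3²⁻]/Ksp = (10.4×10^-3)(0.356×10^-3) / 5.888×10^-7 = 6.29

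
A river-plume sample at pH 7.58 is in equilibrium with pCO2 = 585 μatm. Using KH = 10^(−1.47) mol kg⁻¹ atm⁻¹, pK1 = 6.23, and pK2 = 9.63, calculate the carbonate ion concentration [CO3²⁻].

[CO2*] = KH · pCO2 = 10^(−1.47) × 585×10^-6 = 1.982×10^-5 mol/kg
α₀ = 1/(1 + K1/[H⁺] + K1K2/[H⁺]²) = 1/(1 + 10^+1.35 + 10^-0.70) = 0.04240
DIC = [CO2*]/α₀ = 1.982×10^-5 / 0.04240 = 0.4675 mmol/kg
[CO3²⁻] = α₂·DIC; α₂ = 0.008459, so [CO3²⁻] = 0.008459 × 0.4675 = 0.00396 mmol/kg = 3.96 μmol/kg

[CO3²⁻] = 3.96 μmol/kg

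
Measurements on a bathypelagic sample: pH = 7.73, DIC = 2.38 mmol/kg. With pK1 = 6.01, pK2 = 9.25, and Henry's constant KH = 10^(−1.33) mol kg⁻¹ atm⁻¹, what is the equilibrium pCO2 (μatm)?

α₀ = 1 / (1 + K1/[H⁺] + K1K2/[H⁺]²) = 1 / (1 + 10^+1.72 + 10^+0.20)
   = 1 / (1 + 52.481 + 1.5849) = 1/55.066 = 0.01816
[CO2*] = α₀ × DIC = 0.01816 × 2.38 = 0.04322 mmol/kg
pCO2 = [CO2*]/KH = 4.322×10^-5 / 4.677×10^-2 = 924 μatm

pCO2 = 924 μatm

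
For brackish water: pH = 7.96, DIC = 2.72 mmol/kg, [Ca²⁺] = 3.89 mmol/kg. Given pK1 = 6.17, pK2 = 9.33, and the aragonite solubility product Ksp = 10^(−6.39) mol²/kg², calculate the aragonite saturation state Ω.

α₂ = 1 / (1 + [H⁺]/K2 + [H⁺]²/(K1K2)) = 1 / (1 + 10^+1.37 + 10^-0.42)
   = 1 / (1 + 23.442 + 0.38019) = 1/24.822 = 0.04029
[CO3²⁻] = α₂ × DIC = 0.04029 × 2.72 = 0.1096 mmol/kg
Ksp = 10^(−6.39) = 4.074×10^-7
Ω = [Ca²⁺][CO3²⁻]/Ksp = (3.89×10^-3)(1.096×10^-4) / 4.074×10^-7 = 1.05

Ω = 1.05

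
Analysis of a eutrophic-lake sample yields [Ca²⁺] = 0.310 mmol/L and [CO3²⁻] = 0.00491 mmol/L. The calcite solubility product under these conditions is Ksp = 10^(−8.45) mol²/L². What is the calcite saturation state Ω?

Ksp = 10^(−8.45) = 3.548×10^-9
Ω = [Ca²⁺][CO3²⁻]/Ksp = (0.310×10^-3)(0.00491×10^-3) / 3.548×10^-9 = 0.429

Ω = 0.429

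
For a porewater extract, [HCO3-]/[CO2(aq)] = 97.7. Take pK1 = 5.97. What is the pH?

pH = 7.96

From K1 = [H⁺][HCO3-]/[CO2(aq)]:  pH = pK1 + log₁₀([HCO3-]/[CO2(aq)])
log₁₀(97.7) = +1.990
pH = 5.97 + (+1.990) = 7.96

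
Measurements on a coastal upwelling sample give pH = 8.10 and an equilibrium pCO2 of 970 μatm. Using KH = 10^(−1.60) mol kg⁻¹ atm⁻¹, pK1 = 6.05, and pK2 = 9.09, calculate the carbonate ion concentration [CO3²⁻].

[CO3²⁻] = 0.280 mmol/kg

[CO2*] = KH · pCO2 = 10^(−1.60) × 970×10^-6 = 2.437×10^-5 mol/kg
α₀ = 1/(1 + K1/[H⁺] + K1K2/[H⁺]²) = 1/(1 + 10^+2.05 + 10^+1.06) = 0.008020
DIC = [CO2*]/α₀ = 2.437×10^-5 / 0.008020 = 3.038 mmol/kg
[CO3²⁻] = α₂·DIC; α₂ = 0.09209, so [CO3²⁻] = 0.09209 × 3.038 = 0.280 mmol/kg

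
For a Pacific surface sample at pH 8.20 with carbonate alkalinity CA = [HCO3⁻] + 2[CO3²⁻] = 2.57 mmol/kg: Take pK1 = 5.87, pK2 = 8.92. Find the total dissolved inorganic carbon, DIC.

DIC = 2.22 mmol/kg

CA = [HCO3⁻] + 2[CO3²⁻] = (α₁ + 2α₂)·DIC
At pH 8.20: [H⁺]/K1 = 10^-2.33 = 0.0046774, K2/[H⁺] = 10^-0.72 = 0.19055
α₁ = 1/(1 + 0.0046774 + 0.19055) = 1/1.1952 = 0.8367; α₂ = α₁·K2/[H⁺] = 0.1594
α₁ + 2α₂ = 1.1555
DIC = CA / (α₁ + 2α₂) = 2.57 / 1.1555 = 2.22 mmol/kg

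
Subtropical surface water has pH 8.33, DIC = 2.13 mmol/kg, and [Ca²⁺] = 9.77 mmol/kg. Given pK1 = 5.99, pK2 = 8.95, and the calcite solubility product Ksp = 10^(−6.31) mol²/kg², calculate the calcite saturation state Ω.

α₂ = 1 / (1 + [H⁺]/K2 + [H⁺]²/(K1K2)) = 1 / (1 + 10^+0.62 + 10^-1.72)
   = 1 / (1 + 4.1687 + 0.019055) = 1/5.1877 = 0.1928
[CO3²⁻] = α₂ × DIC = 0.1928 × 2.13 = 0.4106 mmol/kg
Ksp = 10^(−6.31) = 4.898×10^-7
Ω = [Ca²⁺][CO3²⁻]/Ksp = (9.77×10^-3)(4.106×10^-4) / 4.898×10^-7 = 8.19

Ω = 8.19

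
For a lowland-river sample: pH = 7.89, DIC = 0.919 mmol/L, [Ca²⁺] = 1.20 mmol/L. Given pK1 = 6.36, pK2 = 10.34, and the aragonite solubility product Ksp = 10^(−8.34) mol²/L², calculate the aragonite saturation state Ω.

Ω = 0.829

α₂ = 1 / (1 + [H⁺]/K2 + [H⁺]²/(K1K2)) = 1 / (1 + 10^+2.45 + 10^+0.92)
   = 1 / (1 + 281.84 + 8.3176) = 1/291.16 = 0.003435
[CO3²⁻] = α₂ × DIC = 0.003435 × 0.919 = 0.003156 mmol/L = 3.156 μmol/L
Ksp = 10^(−8.34) = 4.571×10^-9
Ω = [Ca²⁺][CO3²⁻]/Ksp = (1.20×10^-3)(3.156×10^-6) / 4.571×10^-9 = 0.829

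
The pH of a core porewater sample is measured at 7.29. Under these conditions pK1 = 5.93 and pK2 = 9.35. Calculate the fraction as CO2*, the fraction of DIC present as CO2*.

α₀ = 0.0415

α₀ = 1 / (1 + K1/[H⁺] + K1K2/[H⁺]²) = 1 / (1 + 10^+1.36 + 10^-0.70)
   = 1 / (1 + 22.909 + 0.19953) = 1/24.108 = 0.04148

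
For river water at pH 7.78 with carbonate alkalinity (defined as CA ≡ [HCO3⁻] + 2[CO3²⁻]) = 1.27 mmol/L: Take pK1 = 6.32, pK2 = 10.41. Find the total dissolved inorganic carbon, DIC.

DIC = 1.31 mmol/L

CA = [HCO3⁻] + 2[CO3²⁻] = (α₁ + 2α₂)·DIC
At pH 7.78: [H⁺]/K1 = 10^-1.46 = 0.034674, K2/[H⁺] = 10^-2.63 = 0.0023442
α₁ = 1/(1 + 0.034674 + 0.0023442) = 1/1.0370 = 0.9643; α₂ = α₁·K2/[H⁺] = 0.002261
α₁ + 2α₂ = 0.9688
DIC = CA / (α₁ + 2α₂) = 1.27 / 0.9688 = 1.31 mmol/L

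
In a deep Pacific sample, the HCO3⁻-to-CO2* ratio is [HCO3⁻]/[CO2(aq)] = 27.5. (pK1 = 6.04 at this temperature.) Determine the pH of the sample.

pH = 7.48

From K1 = [H⁺][HCO3⁻]/[CO2(aq)]:  pH = pK1 + log₁₀([HCO3⁻]/[CO2(aq)])
log₁₀(27.5) = +1.439
pH = 6.04 + (+1.439) = 7.48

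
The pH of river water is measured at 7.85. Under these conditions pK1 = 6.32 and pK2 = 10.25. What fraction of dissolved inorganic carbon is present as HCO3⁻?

α₁ = 0.968

α₁ = 1 / (1 + [H⁺]/K1 + K2/[H⁺]) = 1 / (1 + 10^-1.53 + 10^-2.40)
   = 1 / (1 + 0.029512 + 0.0039811) = 1/1.0335 = 0.9676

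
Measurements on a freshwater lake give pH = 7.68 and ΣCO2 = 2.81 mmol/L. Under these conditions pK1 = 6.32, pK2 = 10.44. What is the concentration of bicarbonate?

α₁ = 1 / (1 + [H⁺]/K1 + K2/[H⁺]) = 1 / (1 + 10^-1.36 + 10^-2.76)
   = 1 / (1 + 0.043652 + 0.0017378) = 1/1.0454 = 0.9566
[HCO3⁻] = α₁ × DIC = 0.9566 × 2.81 = 2.69 mmol/L

[HCO3⁻] = 2.69 mmol/L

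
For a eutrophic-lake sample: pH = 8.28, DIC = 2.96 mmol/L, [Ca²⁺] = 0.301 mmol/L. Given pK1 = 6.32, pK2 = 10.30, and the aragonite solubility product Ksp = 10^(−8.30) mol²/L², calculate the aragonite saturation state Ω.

α₂ = 1 / (1 + [H⁺]/K2 + [H⁺]²/(K1K2)) = 1 / (1 + 10^+2.02 + 10^+0.06)
   = 1 / (1 + 104.71 + 1.1482) = 1/106.86 = 0.009358
[CO3²⁻] = α₂ × DIC = 0.009358 × 2.96 = 0.02770 mmol/L
Ksp = 10^(−8.30) = 5.012×10^-9
Ω = [Ca²⁺][CO3²⁻]/Ksp = (0.301×10^-3)(2.770×10^-5) / 5.012×10^-9 = 1.66

Ω = 1.66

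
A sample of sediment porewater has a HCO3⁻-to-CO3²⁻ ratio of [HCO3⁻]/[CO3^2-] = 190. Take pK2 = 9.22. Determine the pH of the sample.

pH = 6.94

From K2 = [H⁺][CO3^2-]/[HCO3⁻]:  pH = pK2 − log₁₀([HCO3⁻]/[CO3^2-])
log₁₀(190) = +2.279
pH = 9.22 − (+2.279) = 6.94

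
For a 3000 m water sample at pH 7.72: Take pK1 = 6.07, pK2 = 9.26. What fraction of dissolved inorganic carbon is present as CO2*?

α₀ = 1 / (1 + K1/[H⁺] + K1K2/[H⁺]²) = 1 / (1 + 10^+1.65 + 10^+0.11)
   = 1 / (1 + 44.668 + 1.2882) = 1/46.957 = 0.02130

α₀ = 0.0213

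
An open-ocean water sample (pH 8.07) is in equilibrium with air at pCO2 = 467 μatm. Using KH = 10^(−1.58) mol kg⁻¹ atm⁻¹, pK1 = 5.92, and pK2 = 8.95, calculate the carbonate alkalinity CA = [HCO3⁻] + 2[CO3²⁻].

CA = 2.19 mmol/kg

[CO2*] = KH · pCO2 = 10^(−1.58) × 467×10^-6 = 1.228×10^-5 mol/kg
α₀ = 1/(1 + K1/[H⁺] + K1K2/[H⁺]²) = 1/(1 + 10^+2.15 + 10^+1.27) = 0.006216
DIC = [CO2*]/α₀ = 1.228×10^-5 / 0.006216 = 1.976 mmol/kg
CA = (α₁ + 2α₂)·DIC = (0.8780 + 2×0.1157) × 1.976 = 2.19 mmol/kg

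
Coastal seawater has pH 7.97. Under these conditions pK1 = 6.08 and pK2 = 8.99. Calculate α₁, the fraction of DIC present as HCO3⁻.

α₁ = 1 / (1 + [H⁺]/K1 + K2/[H⁺]) = 1 / (1 + 10^-1.89 + 10^-1.02)
   = 1 / (1 + 0.012882 + 0.095499) = 1/1.1084 = 0.9022

α₁ = 0.902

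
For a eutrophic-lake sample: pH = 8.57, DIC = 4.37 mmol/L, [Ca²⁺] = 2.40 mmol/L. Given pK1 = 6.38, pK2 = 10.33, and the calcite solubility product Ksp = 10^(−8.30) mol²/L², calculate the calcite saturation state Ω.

α₂ = 1 / (1 + [H⁺]/K2 + [H⁺]²/(K1K2)) = 1 / (1 + 10^+1.76 + 10^-0.43)
   = 1 / (1 + 57.544 + 0.37154) = 1/58.916 = 0.01697
[CO3²⁻] = α₂ × DIC = 0.01697 × 4.37 = 0.07417 mmol/L
Ksp = 10^(−8.30) = 5.012×10^-9
Ω = [Ca²⁺][CO3²⁻]/Ksp = (2.40×10^-3)(7.417×10^-5) / 5.012×10^-9 = 35.5

Ω = 35.5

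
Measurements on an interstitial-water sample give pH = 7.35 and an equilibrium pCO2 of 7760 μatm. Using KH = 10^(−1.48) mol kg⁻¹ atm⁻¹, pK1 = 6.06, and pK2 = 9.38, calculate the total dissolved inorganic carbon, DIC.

DIC = 5.31 mmol/kg

[CO2*] = KH · pCO2 = 10^(−1.48) × 7760×10^-6 = 2.570×10^-4 mol/kg
α₀ = 1/(1 + K1/[H⁺] + K1K2/[H⁺]²) = 1/(1 + 10^+1.29 + 10^-0.74) = 0.04835
DIC = [CO2*]/α₀ = 2.570×10^-4 / 0.04835 = 5.31 mmol/kg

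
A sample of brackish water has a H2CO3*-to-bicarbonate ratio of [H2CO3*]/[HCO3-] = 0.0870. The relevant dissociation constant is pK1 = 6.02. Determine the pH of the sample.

pH = 7.08

From K1 = [H⁺][HCO3-]/[H2CO3*]:  pH = pK1 − log₁₀([H2CO3*]/[HCO3-])
log₁₀(0.0870) = -1.060
pH = 6.02 − (-1.060) = 7.08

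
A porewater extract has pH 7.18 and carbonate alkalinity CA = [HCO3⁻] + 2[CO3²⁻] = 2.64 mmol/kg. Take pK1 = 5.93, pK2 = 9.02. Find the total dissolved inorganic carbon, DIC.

CA = [HCO3⁻] + 2[CO3²⁻] = (α₁ + 2α₂)·DIC
At pH 7.18: [H⁺]/K1 = 10^-1.25 = 0.056234, K2/[H⁺] = 10^-1.84 = 0.014454
α₁ = 1/(1 + 0.056234 + 0.014454) = 1/1.0707 = 0.9340; α₂ = α₁·K2/[H⁺] = 0.01350
α₁ + 2α₂ = 0.9610
DIC = CA / (α₁ + 2α₂) = 2.64 / 0.9610 = 2.75 mmol/kg

DIC = 2.75 mmol/kg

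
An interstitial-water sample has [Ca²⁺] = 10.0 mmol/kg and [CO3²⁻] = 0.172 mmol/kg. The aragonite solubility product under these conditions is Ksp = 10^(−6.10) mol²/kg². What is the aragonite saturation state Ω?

Ksp = 10^(−6.10) = 7.943×10^-7
Ω = [Ca²⁺][CO3²⁻]/Ksp = (10.0×10^-3)(0.172×10^-3) / 7.943×10^-7 = 2.17

Ω = 2.17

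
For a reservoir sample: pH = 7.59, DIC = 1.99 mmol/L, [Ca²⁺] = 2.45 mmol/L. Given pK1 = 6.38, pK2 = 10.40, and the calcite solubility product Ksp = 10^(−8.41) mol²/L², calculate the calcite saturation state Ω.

α₂ = 1 / (1 + [H⁺]/K2 + [H⁺]²/(K1K2)) = 1 / (1 + 10^+2.81 + 10^+1.60)
   = 1 / (1 + 645.65 + 39.811) = 1/686.46 = 0.001457
[CO3²⁻] = α₂ × DIC = 0.001457 × 1.99 = 0.002899 mmol/L = 2.899 μmol/L
Ksp = 10^(−8.41) = 3.890×10^-9
Ω = [Ca²⁺][CO3²⁻]/Ksp = (2.45×10^-3)(2.899×10^-6) / 3.890×10^-9 = 1.83

Ω = 1.83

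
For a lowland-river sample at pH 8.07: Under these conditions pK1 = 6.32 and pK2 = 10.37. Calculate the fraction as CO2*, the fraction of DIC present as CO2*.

α₀ = 0.0174

α₀ = 1 / (1 + K1/[H⁺] + K1K2/[H⁺]²) = 1 / (1 + 10^+1.75 + 10^-0.55)
   = 1 / (1 + 56.234 + 0.28184) = 1/57.516 = 0.01739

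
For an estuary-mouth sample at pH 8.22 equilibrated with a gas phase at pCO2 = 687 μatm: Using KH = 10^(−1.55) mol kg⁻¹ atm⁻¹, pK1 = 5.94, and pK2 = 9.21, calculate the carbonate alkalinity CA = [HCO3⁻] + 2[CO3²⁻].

CA = 4.44 mmol/kg

[CO2*] = KH · pCO2 = 10^(−1.55) × 687×10^-6 = 1.936×10^-5 mol/kg
α₀ = 1/(1 + K1/[H⁺] + K1K2/[H⁺]²) = 1/(1 + 10^+2.28 + 10^+1.29) = 0.004738
DIC = [CO2*]/α₀ = 1.936×10^-5 / 0.004738 = 4.086 mmol/kg
CA = (α₁ + 2α₂)·DIC = (0.9029 + 2×0.09239) × 4.086 = 4.44 mmol/kg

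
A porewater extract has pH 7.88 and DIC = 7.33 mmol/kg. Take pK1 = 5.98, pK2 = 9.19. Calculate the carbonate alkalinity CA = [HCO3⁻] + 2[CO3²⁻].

CA = [HCO3⁻] + 2[CO3²⁻] = (α₁ + 2α₂)·DIC
At pH 7.88: [H⁺]/K1 = 10^-1.90 = 0.012589, K2/[H⁺] = 10^-1.31 = 0.048978
α₁ = 1/(1 + 0.012589 + 0.048978) = 1/1.0616 = 0.9420; α₂ = α₁·K2/[H⁺] = 0.04614
α₁ + 2α₂ = 1.0343
CA = 1.0343 × 7.33 = 7.58 mmol/kg

CA = 7.58 mmol/kg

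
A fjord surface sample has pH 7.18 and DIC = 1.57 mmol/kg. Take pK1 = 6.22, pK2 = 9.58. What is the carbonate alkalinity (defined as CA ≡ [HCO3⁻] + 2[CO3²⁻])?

CA = [HCO3⁻] + 2[CO3²⁻] = (α₁ + 2α₂)·DIC
At pH 7.18: [H⁺]/K1 = 10^-0.96 = 0.10965, K2/[H⁺] = 10^-2.40 = 0.0039811
α₁ = 1/(1 + 0.10965 + 0.0039811) = 1/1.1136 = 0.8980; α₂ = α₁·K2/[H⁺] = 0.003575
α₁ + 2α₂ = 0.9051
CA = 0.9051 × 1.57 = 1.42 mmol/kg

CA = 1.42 mmol/kg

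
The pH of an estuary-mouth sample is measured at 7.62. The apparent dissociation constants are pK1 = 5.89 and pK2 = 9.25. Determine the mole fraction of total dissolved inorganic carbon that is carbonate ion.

α₂ = 1 / (1 + [H⁺]/K2 + [H⁺]²/(K1K2)) = 1 / (1 + 10^+1.63 + 10^-0.10)
   = 1 / (1 + 42.658 + 0.79433) = 1/44.452 = 0.02250

α₂ = 0.0225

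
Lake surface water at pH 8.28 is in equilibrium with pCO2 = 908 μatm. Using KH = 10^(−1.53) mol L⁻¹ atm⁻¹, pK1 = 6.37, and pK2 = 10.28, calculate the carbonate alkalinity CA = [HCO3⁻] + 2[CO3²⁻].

[CO2*] = KH · pCO2 = 10^(−1.53) × 908×10^-6 = 2.680×10^-5 mol/L
α₀ = 1/(1 + K1/[H⁺] + K1K2/[H⁺]²) = 1/(1 + 10^+1.91 + 10^-0.09) = 0.01203
DIC = [CO2*]/α₀ = 2.680×10^-5 / 0.01203 = 2.227 mmol/L
CA = (α₁ + 2α₂)·DIC = (0.9782 + 2×0.009782) × 2.227 = 2.22 mmol/L

CA = 2.22 mmol/L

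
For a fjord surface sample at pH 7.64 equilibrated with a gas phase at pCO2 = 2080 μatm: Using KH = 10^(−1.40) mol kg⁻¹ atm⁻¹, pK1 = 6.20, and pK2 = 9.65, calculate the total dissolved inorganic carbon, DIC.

DIC = 2.39 mmol/kg

[CO2*] = KH · pCO2 = 10^(−1.40) × 2080×10^-6 = 8.281×10^-5 mol/kg
α₀ = 1/(1 + K1/[H⁺] + K1K2/[H⁺]²) = 1/(1 + 10^+1.44 + 10^-0.57) = 0.03471
DIC = [CO2*]/α₀ = 8.281×10^-5 / 0.03471 = 2.39 mmol/kg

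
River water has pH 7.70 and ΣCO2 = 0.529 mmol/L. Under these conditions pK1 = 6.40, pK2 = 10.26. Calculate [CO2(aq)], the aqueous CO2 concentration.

α₀ = 1 / (1 + K1/[H⁺] + K1K2/[H⁺]²) = 1 / (1 + 10^+1.30 + 10^-1.26)
   = 1 / (1 + 19.953 + 0.054954) = 1/21.008 = 0.04760
[CO2*] = α₀ × DIC = 0.04760 × 0.529 = 0.0252 mmol/L

[CO2*] = 0.0252 mmol/L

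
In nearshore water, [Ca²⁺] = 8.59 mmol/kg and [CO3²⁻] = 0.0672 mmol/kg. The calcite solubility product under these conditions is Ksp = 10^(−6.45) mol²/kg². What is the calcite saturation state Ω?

Ω = 1.63

Ksp = 10^(−6.45) = 3.548×10^-7
Ω = [Ca²⁺][CO3²⁻]/Ksp = (8.59×10^-3)(0.0672×10^-3) / 3.548×10^-7 = 1.63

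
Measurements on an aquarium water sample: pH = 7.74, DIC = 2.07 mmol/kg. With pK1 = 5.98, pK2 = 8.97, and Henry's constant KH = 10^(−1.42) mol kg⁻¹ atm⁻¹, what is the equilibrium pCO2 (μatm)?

α₀ = 1 / (1 + K1/[H⁺] + K1K2/[H⁺]²) = 1 / (1 + 10^+1.76 + 10^+0.53)
   = 1 / (1 + 57.544 + 3.3884) = 1/61.932 = 0.01615
[CO2*] = α₀ × DIC = 0.01615 × 2.07 = 0.03342 mmol/kg
pCO2 = [CO2*]/KH = 3.342×10^-5 / 3.802×10^-2 = 879 μatm

pCO2 = 879 μatm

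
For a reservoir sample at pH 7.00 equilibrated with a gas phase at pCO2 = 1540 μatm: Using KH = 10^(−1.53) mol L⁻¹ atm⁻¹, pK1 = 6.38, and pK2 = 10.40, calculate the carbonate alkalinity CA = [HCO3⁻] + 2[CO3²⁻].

CA = 0.190 mmol/L

[CO2*] = KH · pCO2 = 10^(−1.53) × 1540×10^-6 = 4.545×10^-5 mol/L
α₀ = 1/(1 + K1/[H⁺] + K1K2/[H⁺]²) = 1/(1 + 10^+0.62 + 10^-2.78) = 0.1934
DIC = [CO2*]/α₀ = 4.545×10^-5 / 0.1934 = 0.2350 mmol/L
CA = (α₁ + 2α₂)·DIC = (0.8063 + 2×0.0003210) × 0.2350 = 0.190 mmol/L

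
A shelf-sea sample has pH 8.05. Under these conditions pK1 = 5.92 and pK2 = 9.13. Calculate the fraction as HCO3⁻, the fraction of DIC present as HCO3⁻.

α₁ = 0.917

α₁ = 1 / (1 + [H⁺]/K1 + K2/[H⁺]) = 1 / (1 + 10^-2.13 + 10^-1.08)
   = 1 / (1 + 0.0074131 + 0.083176) = 1/1.0906 = 0.9169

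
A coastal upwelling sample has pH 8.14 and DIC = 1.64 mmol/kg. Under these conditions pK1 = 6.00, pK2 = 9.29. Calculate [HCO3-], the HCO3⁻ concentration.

[HCO3⁻] = 1.52 mmol/kg

α₁ = 1 / (1 + [H⁺]/K1 + K2/[H⁺]) = 1 / (1 + 10^-2.14 + 10^-1.15)
   = 1 / (1 + 0.0072444 + 0.070795) = 1/1.0780 = 0.9276
[HCO3⁻] = α₁ × DIC = 0.9276 × 1.64 = 1.52 mmol/kg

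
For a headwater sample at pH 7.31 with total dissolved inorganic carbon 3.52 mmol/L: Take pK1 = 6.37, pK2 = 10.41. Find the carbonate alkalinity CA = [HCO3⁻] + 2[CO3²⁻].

CA = 3.16 mmol/L

CA = [HCO3⁻] + 2[CO3²⁻] = (α₁ + 2α₂)·DIC
At pH 7.31: [H⁺]/K1 = 10^-0.94 = 0.11482, K2/[H⁺] = 10^-3.10 = 0.00079433
α₁ = 1/(1 + 0.11482 + 0.00079433) = 1/1.1156 = 0.8964; α₂ = α₁·K2/[H⁺] = 0.0007120
α₁ + 2α₂ = 0.8978
CA = 0.8978 × 3.52 = 3.16 mmol/L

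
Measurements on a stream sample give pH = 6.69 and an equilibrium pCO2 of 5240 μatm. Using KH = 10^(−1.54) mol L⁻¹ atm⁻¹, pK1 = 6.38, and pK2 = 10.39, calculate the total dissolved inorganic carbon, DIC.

[CO2*] = KH · pCO2 = 10^(−1.54) × 5240×10^-6 = 1.511×10^-4 mol/L
α₀ = 1/(1 + K1/[H⁺] + K1K2/[H⁺]²) = 1/(1 + 10^+0.31 + 10^-3.39) = 0.3287
DIC = [CO2*]/α₀ = 1.511×10^-4 / 0.3287 = 0.460 mmol/L

DIC = 0.460 mmol/L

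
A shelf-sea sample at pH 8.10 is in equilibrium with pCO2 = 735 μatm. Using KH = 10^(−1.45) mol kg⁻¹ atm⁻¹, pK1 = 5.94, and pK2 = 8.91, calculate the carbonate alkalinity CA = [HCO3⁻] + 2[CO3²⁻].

CA = 4.94 mmol/kg

[CO2*] = KH · pCO2 = 10^(−1.45) × 735×10^-6 = 2.608×10^-5 mol/kg
α₀ = 1/(1 + K1/[H⁺] + K1K2/[H⁺]²) = 1/(1 + 10^+2.16 + 10^+1.35) = 0.005955
DIC = [CO2*]/α₀ = 2.608×10^-5 / 0.005955 = 4.379 mmol/kg
CA = (α₁ + 2α₂)·DIC = (0.8607 + 2×0.1333) × 4.379 = 4.94 mmol/kg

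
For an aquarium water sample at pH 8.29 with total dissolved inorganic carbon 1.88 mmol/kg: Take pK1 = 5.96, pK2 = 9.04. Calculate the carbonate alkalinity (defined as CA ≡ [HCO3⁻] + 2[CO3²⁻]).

CA = 2.16 mmol/kg

CA = [HCO3⁻] + 2[CO3²⁻] = (α₁ + 2α₂)·DIC
At pH 8.29: [H⁺]/K1 = 10^-2.33 = 0.0046774, K2/[H⁺] = 10^-0.75 = 0.17783
α₁ = 1/(1 + 0.0046774 + 0.17783) = 1/1.1825 = 0.8457; α₂ = α₁·K2/[H⁺] = 0.1504
α₁ + 2α₂ = 1.1464
CA = 1.1464 × 1.88 = 2.16 mmol/kg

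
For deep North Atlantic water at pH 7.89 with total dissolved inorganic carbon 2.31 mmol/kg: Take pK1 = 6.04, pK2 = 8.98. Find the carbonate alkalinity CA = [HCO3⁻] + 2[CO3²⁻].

CA = [HCO3⁻] + 2[CO3²⁻] = (α₁ + 2α₂)·DIC
At pH 7.89: [H⁺]/K1 = 10^-1.85 = 0.014125, K2/[H⁺] = 10^-1.09 = 0.081283
α₁ = 1/(1 + 0.014125 + 0.081283) = 1/1.0954 = 0.9129; α₂ = α₁·K2/[H⁺] = 0.07420
α₁ + 2α₂ = 1.0613
CA = 1.0613 × 2.31 = 2.45 mmol/kg

CA = 2.45 mmol/kg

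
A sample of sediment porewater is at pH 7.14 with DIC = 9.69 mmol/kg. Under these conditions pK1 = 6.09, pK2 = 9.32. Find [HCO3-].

α₁ = 1 / (1 + [H⁺]/K1 + K2/[H⁺]) = 1 / (1 + 10^-1.05 + 10^-2.18)
   = 1 / (1 + 0.089125 + 0.0066069) = 1/1.0957 = 0.9126
[HCO3⁻] = α₁ × DIC = 0.9126 × 9.69 = 8.84 mmol/kg

[HCO3⁻] = 8.84 mmol/kg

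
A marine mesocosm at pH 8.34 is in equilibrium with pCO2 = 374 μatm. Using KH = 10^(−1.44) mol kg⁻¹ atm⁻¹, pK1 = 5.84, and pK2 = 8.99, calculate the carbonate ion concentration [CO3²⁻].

[CO3²⁻] = 0.961 mmol/kg

[CO2*] = KH · pCO2 = 10^(−1.44) × 374×10^-6 = 1.358×10^-5 mol/kg
α₀ = 1/(1 + K1/[H⁺] + K1K2/[H⁺]²) = 1/(1 + 10^+2.50 + 10^+1.85) = 0.002577
DIC = [CO2*]/α₀ = 1.358×10^-5 / 0.002577 = 5.269 mmol/kg
[CO3²⁻] = α₂·DIC; α₂ = 0.1824, so [CO3²⁻] = 0.1824 × 5.269 = 0.961 mmol/kg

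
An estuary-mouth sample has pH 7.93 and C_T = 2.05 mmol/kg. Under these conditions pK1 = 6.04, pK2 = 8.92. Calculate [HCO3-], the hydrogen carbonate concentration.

α₁ = 1 / (1 + [H⁺]/K1 + K2/[H⁺]) = 1 / (1 + 10^-1.89 + 10^-0.99)
   = 1 / (1 + 0.012882 + 0.10233) = 1/1.1152 = 0.8967
[HCO3⁻] = α₁ × DIC = 0.8967 × 2.05 = 1.84 mmol/kg

[HCO3⁻] = 1.84 mmol/kg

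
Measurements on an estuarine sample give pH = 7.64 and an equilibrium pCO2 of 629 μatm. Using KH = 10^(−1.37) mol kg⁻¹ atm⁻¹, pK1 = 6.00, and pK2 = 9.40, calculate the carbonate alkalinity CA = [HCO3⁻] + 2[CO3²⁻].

[CO2*] = KH · pCO2 = 10^(−1.37) × 629×10^-6 = 2.683×10^-5 mol/kg
α₀ = 1/(1 + K1/[H⁺] + K1K2/[H⁺]²) = 1/(1 + 10^+1.64 + 10^-0.12) = 0.02202
DIC = [CO2*]/α₀ = 2.683×10^-5 / 0.02202 = 1.218 mmol/kg
CA = (α₁ + 2α₂)·DIC = (0.9613 + 2×0.01671) × 1.218 = 1.21 mmol/kg

CA = 1.21 mmol/kg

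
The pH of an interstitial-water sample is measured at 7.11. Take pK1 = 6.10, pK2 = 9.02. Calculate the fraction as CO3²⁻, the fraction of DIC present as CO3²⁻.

α₂ = 0.0111

α₂ = 1 / (1 + [H⁺]/K2 + [H⁺]²/(K1K2)) = 1 / (1 + 10^+1.91 + 10^+0.90)
   = 1 / (1 + 81.283 + 7.9433) = 1/90.226 = 0.01108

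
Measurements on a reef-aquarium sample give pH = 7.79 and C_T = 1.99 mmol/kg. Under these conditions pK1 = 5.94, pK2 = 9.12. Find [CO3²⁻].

α₂ = 1 / (1 + [H⁺]/K2 + [H⁺]²/(K1K2)) = 1 / (1 + 10^+1.33 + 10^-0.52)
   = 1 / (1 + 21.380 + 0.30200) = 1/22.682 = 0.04409
[CO3²⁻] = α₂ × DIC = 0.04409 × 1.99 = 0.0877 mmol/kg

[CO3²⁻] = 0.0877 mmol/kg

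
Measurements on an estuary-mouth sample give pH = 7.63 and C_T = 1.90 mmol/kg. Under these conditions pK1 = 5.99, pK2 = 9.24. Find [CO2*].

α₀ = 1 / (1 + K1/[H⁺] + K1K2/[H⁺]²) = 1 / (1 + 10^+1.64 + 10^+0.03)
   = 1 / (1 + 43.652 + 1.0715) = 1/45.723 = 0.02187
[CO2*] = α₀ × DIC = 0.02187 × 1.90 = 0.0416 mmol/kg

[CO2*] = 0.0416 mmol/kg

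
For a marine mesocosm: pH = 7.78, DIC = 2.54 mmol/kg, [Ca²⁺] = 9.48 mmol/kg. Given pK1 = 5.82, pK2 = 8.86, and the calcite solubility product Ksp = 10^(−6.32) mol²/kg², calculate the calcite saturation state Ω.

Ω = 3.82

α₂ = 1 / (1 + [H⁺]/K2 + [H⁺]²/(K1K2)) = 1 / (1 + 10^+1.08 + 10^-0.88)
   = 1 / (1 + 12.023 + 0.13183) = 1/13.154 = 0.07602
[CO3²⁻] = α₂ × DIC = 0.07602 × 2.54 = 0.1931 mmol/kg
Ksp = 10^(−6.32) = 4.786×10^-7
Ω = [Ca²⁺][CO3²⁻]/Ksp = (9.48×10^-3)(1.931×10^-4) / 4.786×10^-7 = 3.82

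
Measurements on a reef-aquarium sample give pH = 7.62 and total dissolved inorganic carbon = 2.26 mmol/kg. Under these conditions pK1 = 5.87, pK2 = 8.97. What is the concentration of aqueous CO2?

[CO2*] = 0.0378 mmol/kg

α₀ = 1 / (1 + K1/[H⁺] + K1K2/[H⁺]²) = 1 / (1 + 10^+1.75 + 10^+0.40)
   = 1 / (1 + 56.234 + 2.5119) = 1/59.746 = 0.01674
[CO2*] = α₀ × DIC = 0.01674 × 2.26 = 0.0378 mmol/kg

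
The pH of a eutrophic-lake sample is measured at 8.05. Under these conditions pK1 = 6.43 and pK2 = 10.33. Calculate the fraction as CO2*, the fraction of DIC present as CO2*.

α₀ = 0.0233

α₀ = 1 / (1 + K1/[H⁺] + K1K2/[H⁺]²) = 1 / (1 + 10^+1.62 + 10^-0.66)
   = 1 / (1 + 41.687 + 0.21878) = 1/42.906 = 0.02331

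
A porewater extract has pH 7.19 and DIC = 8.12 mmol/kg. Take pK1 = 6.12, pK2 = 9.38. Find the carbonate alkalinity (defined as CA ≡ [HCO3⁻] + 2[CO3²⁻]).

CA = [HCO3⁻] + 2[CO3²⁻] = (α₁ + 2α₂)·DIC
At pH 7.19: [H⁺]/K1 = 10^-1.07 = 0.085114, K2/[H⁺] = 10^-2.19 = 0.0064565
α₁ = 1/(1 + 0.085114 + 0.0064565) = 1/1.0916 = 0.9161; α₂ = α₁·K2/[H⁺] = 0.005915
α₁ + 2α₂ = 0.9279
CA = 0.9279 × 8.12 = 7.53 mmol/kg

CA = 7.53 mmol/kg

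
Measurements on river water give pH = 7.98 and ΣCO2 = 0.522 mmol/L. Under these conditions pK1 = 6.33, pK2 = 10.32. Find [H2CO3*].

[CO2*] = 11.4 μmol/L

α₀ = 1 / (1 + K1/[H⁺] + K1K2/[H⁺]²) = 1 / (1 + 10^+1.65 + 10^-0.69)
   = 1 / (1 + 44.668 + 0.20417) = 1/45.873 = 0.02180
[CO2*] = α₀ × DIC = 0.02180 × 0.522 = 0.0114 mmol/L = 11.4 μmol/L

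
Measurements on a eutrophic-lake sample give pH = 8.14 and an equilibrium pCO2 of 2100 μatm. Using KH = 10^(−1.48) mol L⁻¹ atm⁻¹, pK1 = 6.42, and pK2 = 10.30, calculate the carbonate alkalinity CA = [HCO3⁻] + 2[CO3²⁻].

CA = 3.70 mmol/L

[CO2*] = KH · pCO2 = 10^(−1.48) × 2100×10^-6 = 6.954×10^-5 mol/L
α₀ = 1/(1 + K1/[H⁺] + K1K2/[H⁺]²) = 1/(1 + 10^+1.72 + 10^-0.44) = 0.01857
DIC = [CO2*]/α₀ = 6.954×10^-5 / 0.01857 = 3.744 mmol/L
CA = (α₁ + 2α₂)·DIC = (0.9747 + 2×0.006743) × 3.744 = 3.70 mmol/L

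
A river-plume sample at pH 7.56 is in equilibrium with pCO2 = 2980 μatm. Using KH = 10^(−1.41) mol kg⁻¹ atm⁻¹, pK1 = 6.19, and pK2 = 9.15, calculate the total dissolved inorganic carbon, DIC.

[CO2*] = KH · pCO2 = 10^(−1.41) × 2980×10^-6 = 1.159×10^-4 mol/kg
α₀ = 1/(1 + K1/[H⁺] + K1K2/[H⁺]²) = 1/(1 + 10^+1.37 + 10^-0.22) = 0.03993
DIC = [CO2*]/α₀ = 1.159×10^-4 / 0.03993 = 2.90 mmol/kg

DIC = 2.90 mmol/kg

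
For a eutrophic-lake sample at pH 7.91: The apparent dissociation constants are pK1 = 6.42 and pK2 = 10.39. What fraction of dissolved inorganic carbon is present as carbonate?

α₂ = 0.00320

α₂ = 1 / (1 + [H⁺]/K2 + [H⁺]²/(K1K2)) = 1 / (1 + 10^+2.48 + 10^+0.99)
   = 1 / (1 + 302.00 + 9.7724) = 1/312.77 = 0.003197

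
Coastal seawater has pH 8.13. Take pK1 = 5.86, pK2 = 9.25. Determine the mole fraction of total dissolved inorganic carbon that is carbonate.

α₂ = 1 / (1 + [H⁺]/K2 + [H⁺]²/(K1K2)) = 1 / (1 + 10^+1.12 + 10^-1.15)
   = 1 / (1 + 13.183 + 0.070795) = 1/14.253 = 0.07016

α₂ = 0.0702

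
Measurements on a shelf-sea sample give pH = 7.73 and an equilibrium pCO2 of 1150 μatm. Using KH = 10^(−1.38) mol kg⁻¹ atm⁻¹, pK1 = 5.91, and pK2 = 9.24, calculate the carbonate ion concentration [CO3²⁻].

[CO3²⁻] = 0.0979 mmol/kg

[CO2*] = KH · pCO2 = 10^(−1.38) × 1150×10^-6 = 4.794×10^-5 mol/kg
α₀ = 1/(1 + K1/[H⁺] + K1K2/[H⁺]²) = 1/(1 + 10^+1.82 + 10^+0.31) = 0.01447
DIC = [CO2*]/α₀ = 4.794×10^-5 / 0.01447 = 3.313 mmol/kg
[CO3²⁻] = α₂·DIC; α₂ = 0.02954, so [CO3²⁻] = 0.02954 × 3.313 = 0.0979 mmol/kg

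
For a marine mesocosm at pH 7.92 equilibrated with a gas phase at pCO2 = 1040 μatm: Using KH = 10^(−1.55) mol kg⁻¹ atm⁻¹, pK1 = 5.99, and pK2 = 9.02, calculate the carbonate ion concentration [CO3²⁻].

[CO3²⁻] = 0.198 mmol/kg

[CO2*] = KH · pCO2 = 10^(−1.55) × 1040×10^-6 = 2.931×10^-5 mol/kg
α₀ = 1/(1 + K1/[H⁺] + K1K2/[H⁺]²) = 1/(1 + 10^+1.93 + 10^+0.83) = 0.01077
DIC = [CO2*]/α₀ = 2.931×10^-5 / 0.01077 = 2.722 mmol/kg
[CO3²⁻] = α₂·DIC; α₂ = 0.07280, so [CO3²⁻] = 0.07280 × 2.722 = 0.198 mmol/kg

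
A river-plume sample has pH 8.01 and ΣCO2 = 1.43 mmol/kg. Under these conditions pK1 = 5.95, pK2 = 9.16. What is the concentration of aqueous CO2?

α₀ = 1 / (1 + K1/[H⁺] + K1K2/[H⁺]²) = 1 / (1 + 10^+2.06 + 10^+0.91)
   = 1 / (1 + 114.82 + 8.1283) = 1/123.94 = 0.008068
[CO2*] = α₀ × DIC = 0.008068 × 1.43 = 0.0115 mmol/kg = 11.5 μmol/kg

[CO2*] = 11.5 μmol/kg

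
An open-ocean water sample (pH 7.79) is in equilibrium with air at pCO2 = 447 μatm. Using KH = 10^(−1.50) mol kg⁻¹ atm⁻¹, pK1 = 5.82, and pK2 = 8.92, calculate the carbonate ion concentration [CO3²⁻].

[CO2*] = KH · pCO2 = 10^(−1.50) × 447×10^-6 = 1.414×10^-5 mol/kg
α₀ = 1/(1 + K1/[H⁺] + K1K2/[H⁺]²) = 1/(1 + 10^+1.97 + 10^+0.84) = 0.009877
DIC = [CO2*]/α₀ = 1.414×10^-5 / 0.009877 = 1.431 mmol/kg
[CO3²⁻] = α₂·DIC; α₂ = 0.06833, so [CO3²⁻] = 0.06833 × 1.431 = 0.0978 mmol/kg

[CO3²⁻] = 0.0978 mmol/kg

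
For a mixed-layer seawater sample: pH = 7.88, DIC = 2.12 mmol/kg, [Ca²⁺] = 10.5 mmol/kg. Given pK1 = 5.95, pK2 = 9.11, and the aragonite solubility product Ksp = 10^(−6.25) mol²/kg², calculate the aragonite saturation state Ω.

α₂ = 1 / (1 + [H⁺]/K2 + [H⁺]²/(K1K2)) = 1 / (1 + 10^+1.23 + 10^-0.70)
   = 1 / (1 + 16.982 + 0.19953) = 1/18.182 = 0.05500
[CO3²⁻] = α₂ × DIC = 0.05500 × 2.12 = 0.1166 mmol/kg
Ksp = 10^(−6.25) = 5.623×10^-7
Ω = [Ca²⁺][CO3²⁻]/Ksp = (10.5×10^-3)(1.166×10^-4) / 5.623×10^-7 = 2.18

Ω = 2.18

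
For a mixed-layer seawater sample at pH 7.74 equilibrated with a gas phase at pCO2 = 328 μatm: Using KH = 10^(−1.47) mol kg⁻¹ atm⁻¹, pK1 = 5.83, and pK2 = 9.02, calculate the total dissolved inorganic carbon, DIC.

[CO2*] = KH · pCO2 = 10^(−1.47) × 328×10^-6 = 1.111×10^-5 mol/kg
α₀ = 1/(1 + K1/[H⁺] + K1K2/[H⁺]²) = 1/(1 + 10^+1.91 + 10^+0.63) = 0.01155
DIC = [CO2*]/α₀ = 1.111×10^-5 / 0.01155 = 0.962 mmol/kg

DIC = 0.962 mmol/kg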